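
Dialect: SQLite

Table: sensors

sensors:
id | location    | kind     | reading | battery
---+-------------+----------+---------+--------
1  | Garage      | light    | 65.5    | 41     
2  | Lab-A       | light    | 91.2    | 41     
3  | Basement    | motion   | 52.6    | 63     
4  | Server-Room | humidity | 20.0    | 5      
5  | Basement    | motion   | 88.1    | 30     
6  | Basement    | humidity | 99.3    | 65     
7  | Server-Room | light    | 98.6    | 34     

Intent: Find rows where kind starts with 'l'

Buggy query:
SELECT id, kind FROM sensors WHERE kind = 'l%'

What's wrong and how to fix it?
Bug: '=' compares the literal string including the % character; pattern matching needs LIKE

Fix: Use LIKE for wildcard pattern matching

Corrected query:
SELECT id, kind FROM sensors WHERE kind LIKE 'l%'

Result:
id | kind 
---+------
1  | light
2  | light
7  | light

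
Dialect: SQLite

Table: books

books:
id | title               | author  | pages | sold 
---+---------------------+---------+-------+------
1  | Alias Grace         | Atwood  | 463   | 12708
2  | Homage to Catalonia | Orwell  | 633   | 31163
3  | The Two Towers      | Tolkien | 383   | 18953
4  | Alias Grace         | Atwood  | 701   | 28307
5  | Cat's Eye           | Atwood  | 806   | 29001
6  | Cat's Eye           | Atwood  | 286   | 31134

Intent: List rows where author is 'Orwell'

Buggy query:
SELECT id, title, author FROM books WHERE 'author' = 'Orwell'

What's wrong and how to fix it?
Bug: 'author' in single quotes is a string literal, not the column; the comparison is literal-vs-literal and never true

Fix: Reference the column as author without single quotes

Corrected query:
SELECT id, title, author FROM books WHERE author = 'Orwell'

Result:
id | title               | author
---+---------------------+-------
2  | Homage to Catalonia | Orwell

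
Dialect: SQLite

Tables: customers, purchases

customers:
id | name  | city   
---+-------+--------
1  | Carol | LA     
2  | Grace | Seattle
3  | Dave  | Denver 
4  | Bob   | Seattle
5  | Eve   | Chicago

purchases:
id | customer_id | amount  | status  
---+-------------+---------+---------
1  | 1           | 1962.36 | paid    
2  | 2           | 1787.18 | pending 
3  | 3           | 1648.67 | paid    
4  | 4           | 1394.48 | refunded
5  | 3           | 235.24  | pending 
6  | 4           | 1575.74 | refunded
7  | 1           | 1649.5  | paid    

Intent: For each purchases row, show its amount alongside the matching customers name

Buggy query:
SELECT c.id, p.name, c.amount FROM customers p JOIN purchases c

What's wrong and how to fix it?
Bug: JOIN with no ON clause produces a cartesian product; every purchases row pairs with every customers row

Fix: Add ON c.customer_id = p.id to the JOIN

Corrected query:
SELECT c.id, p.name, c.amount FROM customers p JOIN purchases c ON c.customer_id = p.id

Result:
id | name  | amount 
---+-------+--------
1  | Carol | 1962.36
2  | Grace | 1787.18
3  | Dave  | 1648.67
4  | Bob   | 1394.48
5  | Dave  | 235.24 
6  | Bob   | 1575.74
7  | Carol | 1649.5 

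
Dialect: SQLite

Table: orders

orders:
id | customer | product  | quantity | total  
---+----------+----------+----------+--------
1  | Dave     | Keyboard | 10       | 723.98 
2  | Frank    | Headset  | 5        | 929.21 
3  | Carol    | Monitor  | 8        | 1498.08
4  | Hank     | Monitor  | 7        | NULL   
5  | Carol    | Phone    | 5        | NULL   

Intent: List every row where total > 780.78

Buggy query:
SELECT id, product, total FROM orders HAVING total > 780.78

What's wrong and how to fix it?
Bug: This is a non-aggregate query (no GROUP BY, no aggregates), so in SQLite the HAVING clause is invalid here; a row-level condition belongs in WHERE

Fix: Replace HAVING with WHERE since the condition applies to individual rows

Corrected query:
SELECT id, product, total FROM orders WHERE total > 780.78

Result:
id | product | total  
---+---------+--------
2  | Headset | 929.21 
3  | Monitor | 1498.08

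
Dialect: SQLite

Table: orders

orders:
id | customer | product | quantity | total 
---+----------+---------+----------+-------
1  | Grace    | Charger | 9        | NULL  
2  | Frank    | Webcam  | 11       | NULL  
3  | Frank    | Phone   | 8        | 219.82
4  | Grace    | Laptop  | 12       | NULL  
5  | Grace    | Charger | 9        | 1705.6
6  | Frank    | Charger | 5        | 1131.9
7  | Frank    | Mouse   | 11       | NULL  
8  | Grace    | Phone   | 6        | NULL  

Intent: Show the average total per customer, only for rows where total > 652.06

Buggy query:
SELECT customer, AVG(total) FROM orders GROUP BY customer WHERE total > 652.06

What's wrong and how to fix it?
Bug: Row-level WHERE must come before GROUP BY in the clause order

Fix: Move the WHERE clause before GROUP BY

Corrected query:
SELECT customer, AVG(total) FROM orders WHERE total > 652.06 GROUP BY customer

Result:
customer | AVG(total)
---------+-----------
Frank    | 1131.9    
Grace    | 1705.6    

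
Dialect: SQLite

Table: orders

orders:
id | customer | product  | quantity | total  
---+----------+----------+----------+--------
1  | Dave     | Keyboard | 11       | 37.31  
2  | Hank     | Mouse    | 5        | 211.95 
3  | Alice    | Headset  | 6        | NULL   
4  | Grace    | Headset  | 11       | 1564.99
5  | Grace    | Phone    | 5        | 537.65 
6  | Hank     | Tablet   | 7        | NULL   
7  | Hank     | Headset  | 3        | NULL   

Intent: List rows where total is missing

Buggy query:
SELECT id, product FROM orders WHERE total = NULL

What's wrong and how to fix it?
Bug: Comparing to NULL with '=' never matches; NULL = NULL is unknown, not true

Fix: Replace '= NULL' with 'IS NULL'

Corrected query:
SELECT id, product FROM orders WHERE total IS NULL

Result:
id | product
---+--------
3  | Headset
6  | Tablet 
7  | Headset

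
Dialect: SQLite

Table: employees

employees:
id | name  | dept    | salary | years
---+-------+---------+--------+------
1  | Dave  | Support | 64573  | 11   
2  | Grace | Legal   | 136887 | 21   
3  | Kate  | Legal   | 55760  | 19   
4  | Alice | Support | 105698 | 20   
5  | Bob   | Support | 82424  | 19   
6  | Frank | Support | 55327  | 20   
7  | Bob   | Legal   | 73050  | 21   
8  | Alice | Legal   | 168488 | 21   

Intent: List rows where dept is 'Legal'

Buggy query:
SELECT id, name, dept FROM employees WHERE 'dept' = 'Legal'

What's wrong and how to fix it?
Bug: Single quotes denote string literals in SQL; the column name is being compared as a constant string

Fix: Reference the column as dept without single quotes

Corrected query:
SELECT id, name, dept FROM employees WHERE dept = 'Legal'

Result:
id | name  | dept 
---+-------+------
2  | Grace | Legal
3  | Kate  | Legal
7  | Bob   | Legal
8  | Alice | Legal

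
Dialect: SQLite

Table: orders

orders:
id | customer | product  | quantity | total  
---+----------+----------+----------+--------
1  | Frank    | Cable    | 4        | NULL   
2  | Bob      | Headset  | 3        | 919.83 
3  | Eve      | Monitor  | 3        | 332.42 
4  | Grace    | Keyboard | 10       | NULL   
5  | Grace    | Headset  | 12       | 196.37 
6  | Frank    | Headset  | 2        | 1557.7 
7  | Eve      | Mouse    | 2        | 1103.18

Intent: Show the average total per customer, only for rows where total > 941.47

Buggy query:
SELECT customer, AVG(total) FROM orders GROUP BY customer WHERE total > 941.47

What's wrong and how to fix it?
Bug: WHERE cannot follow GROUP BY

Fix: Move the WHERE clause before GROUP BY

Corrected query:
SELECT customer, AVG(total) FROM orders WHERE total > 941.47 GROUP BY customer

Result:
customer | AVG(total)
---------+-----------
Eve      | 1103.18   
Frank    | 1557.7    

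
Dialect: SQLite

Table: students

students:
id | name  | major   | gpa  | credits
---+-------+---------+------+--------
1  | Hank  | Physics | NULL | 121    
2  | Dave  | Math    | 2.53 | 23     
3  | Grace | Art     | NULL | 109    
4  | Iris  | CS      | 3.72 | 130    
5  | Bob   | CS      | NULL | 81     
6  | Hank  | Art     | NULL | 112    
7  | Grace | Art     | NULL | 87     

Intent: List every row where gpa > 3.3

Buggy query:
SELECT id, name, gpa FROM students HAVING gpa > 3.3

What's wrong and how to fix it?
Bug: HAVING filters the output of aggregation, but this query has no GROUP BY and no aggregate functions, so SQLite rejects it (HAVING clause on a non-aggregate query); the condition here is per row

Fix: Use WHERE for row-level filtering

Corrected query:
SELECT id, name, gpa FROM students WHERE gpa > 3.3

Result:
id | name | gpa 
---+------+-----
4  | Iris | 3.72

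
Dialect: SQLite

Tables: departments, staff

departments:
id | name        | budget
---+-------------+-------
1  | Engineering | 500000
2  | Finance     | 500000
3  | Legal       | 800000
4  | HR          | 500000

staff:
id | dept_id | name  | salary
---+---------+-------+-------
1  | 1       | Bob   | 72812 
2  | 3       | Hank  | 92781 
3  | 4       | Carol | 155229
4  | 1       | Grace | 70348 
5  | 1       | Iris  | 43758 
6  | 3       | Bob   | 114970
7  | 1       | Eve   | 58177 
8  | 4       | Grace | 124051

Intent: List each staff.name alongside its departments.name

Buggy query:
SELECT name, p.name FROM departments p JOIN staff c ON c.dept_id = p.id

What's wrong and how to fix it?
Bug: Both tables have a 'name' column; the unqualified reference is ambiguous

Fix: Qualify the column with its table alias (c.name)

Corrected query:
SELECT c.name, p.name FROM departments p JOIN staff c ON c.dept_id = p.id

Result:
name  | name       
------+------------
Bob   | Engineering
Hank  | Legal      
Carol | HR         
Grace | Engineering
Iris  | Engineering
Bob   | Legal      
Eve   | Engineering
Grace | HR         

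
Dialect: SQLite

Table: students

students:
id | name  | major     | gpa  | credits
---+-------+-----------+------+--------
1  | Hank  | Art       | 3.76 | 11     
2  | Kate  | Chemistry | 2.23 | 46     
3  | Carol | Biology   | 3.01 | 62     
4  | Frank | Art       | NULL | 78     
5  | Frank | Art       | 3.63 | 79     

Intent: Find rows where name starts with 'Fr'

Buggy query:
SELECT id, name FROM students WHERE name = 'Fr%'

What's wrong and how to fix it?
Bug: Wildcards only work with LIKE; '=' treats '%' as a literal character

Fix: Use LIKE for wildcard pattern matching

Corrected query:
SELECT id, name FROM students WHERE name LIKE 'Fr%'

Result:
id | name 
---+------
4  | Frank
5  | Frank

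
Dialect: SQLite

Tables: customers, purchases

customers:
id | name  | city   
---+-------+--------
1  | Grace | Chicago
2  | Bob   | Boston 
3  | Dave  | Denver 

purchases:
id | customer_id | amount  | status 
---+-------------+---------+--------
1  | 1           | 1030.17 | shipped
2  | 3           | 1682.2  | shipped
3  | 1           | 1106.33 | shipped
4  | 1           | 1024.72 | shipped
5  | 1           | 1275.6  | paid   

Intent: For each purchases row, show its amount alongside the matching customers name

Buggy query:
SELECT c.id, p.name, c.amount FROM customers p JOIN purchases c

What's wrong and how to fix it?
Bug: JOIN with no ON clause produces a cartesian product; every purchases row pairs with every customers row

Fix: Specify the join condition linking the foreign key to the parent id

Corrected query:
SELECT c.id, p.name, c.amount FROM customers p JOIN purchases c ON c.customer_id = p.id

Result:
id | name  | amount 
---+-------+--------
1  | Grace | 1030.17
2  | Dave  | 1682.2 
3  | Grace | 1106.33
4  | Grace | 1024.72
5  | Grace | 1275.6 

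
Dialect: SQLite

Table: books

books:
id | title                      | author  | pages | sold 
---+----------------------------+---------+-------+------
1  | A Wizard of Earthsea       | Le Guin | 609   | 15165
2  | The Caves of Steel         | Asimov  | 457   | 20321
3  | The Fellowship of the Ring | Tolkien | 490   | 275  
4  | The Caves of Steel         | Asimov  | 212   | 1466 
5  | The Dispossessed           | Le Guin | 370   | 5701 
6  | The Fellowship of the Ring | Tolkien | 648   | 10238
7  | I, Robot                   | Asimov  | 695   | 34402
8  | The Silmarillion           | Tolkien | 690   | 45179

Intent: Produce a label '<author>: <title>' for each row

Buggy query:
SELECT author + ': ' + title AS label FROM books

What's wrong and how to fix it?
Bug: SQLite uses || for string concatenation; + coerces text to numbers (yielding 0)

Fix: Replace + with || to concatenate text

Corrected query:
SELECT author || ': ' || title AS label FROM books

Result:
label                              
-----------------------------------
Le Guin: A Wizard of Earthsea      
Asimov: The Caves of Steel         
Tolkien: The Fellowship of the Ring
Asimov: The Caves of Steel         
Le Guin: The Dispossessed          
Tolkien: The Fellowship of the Ring
Asimov: I, Robot                   
Tolkien: The Silmarillion          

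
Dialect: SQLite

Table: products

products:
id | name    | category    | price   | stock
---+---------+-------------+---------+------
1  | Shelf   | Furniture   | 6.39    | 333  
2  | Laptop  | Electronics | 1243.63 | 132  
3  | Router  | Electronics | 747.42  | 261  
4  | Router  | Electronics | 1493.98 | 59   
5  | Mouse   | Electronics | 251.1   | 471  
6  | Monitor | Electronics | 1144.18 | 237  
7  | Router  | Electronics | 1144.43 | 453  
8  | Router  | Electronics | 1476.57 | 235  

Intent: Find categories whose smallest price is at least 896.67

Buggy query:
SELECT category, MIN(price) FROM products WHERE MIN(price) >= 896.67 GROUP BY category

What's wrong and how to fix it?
Bug: MIN() in WHERE is a misuse of aggregate

Fix: Use HAVING for the per-group MIN condition

Corrected query:
SELECT category, MIN(price) FROM products GROUP BY category HAVING MIN(price) >= 896.67

Result:
(no rows)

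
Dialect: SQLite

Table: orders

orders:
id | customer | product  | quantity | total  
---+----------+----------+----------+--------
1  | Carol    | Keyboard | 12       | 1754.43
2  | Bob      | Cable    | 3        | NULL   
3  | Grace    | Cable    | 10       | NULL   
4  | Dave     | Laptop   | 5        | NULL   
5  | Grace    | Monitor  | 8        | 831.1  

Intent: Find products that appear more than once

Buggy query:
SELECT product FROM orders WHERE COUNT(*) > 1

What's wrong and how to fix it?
Bug: WHERE can't reference COUNT(*); aggregates are computed after WHERE

Fix: GROUP BY product, then filter groups with HAVING COUNT(*) > 1

Corrected query:
SELECT product FROM orders GROUP BY product HAVING COUNT(*) > 1

Result:
product
-------
Cable  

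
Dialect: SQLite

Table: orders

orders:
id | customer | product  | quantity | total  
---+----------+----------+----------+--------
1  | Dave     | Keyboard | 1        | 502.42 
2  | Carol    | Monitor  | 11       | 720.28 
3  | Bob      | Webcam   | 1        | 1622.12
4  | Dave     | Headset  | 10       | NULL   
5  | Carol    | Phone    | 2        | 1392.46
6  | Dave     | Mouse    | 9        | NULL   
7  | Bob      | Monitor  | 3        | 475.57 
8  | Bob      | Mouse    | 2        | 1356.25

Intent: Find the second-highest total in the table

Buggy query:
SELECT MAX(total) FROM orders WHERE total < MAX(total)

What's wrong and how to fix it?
Bug: MAX(total) on the right of the comparison is an aggregate-in-WHERE error

Fix: Compute the overall MAX in a subquery, then take MAX of rows below it

Corrected query:
SELECT MAX(total) FROM orders WHERE total < (SELECT MAX(total) FROM orders)

Result:
MAX(total)
----------
1392.46   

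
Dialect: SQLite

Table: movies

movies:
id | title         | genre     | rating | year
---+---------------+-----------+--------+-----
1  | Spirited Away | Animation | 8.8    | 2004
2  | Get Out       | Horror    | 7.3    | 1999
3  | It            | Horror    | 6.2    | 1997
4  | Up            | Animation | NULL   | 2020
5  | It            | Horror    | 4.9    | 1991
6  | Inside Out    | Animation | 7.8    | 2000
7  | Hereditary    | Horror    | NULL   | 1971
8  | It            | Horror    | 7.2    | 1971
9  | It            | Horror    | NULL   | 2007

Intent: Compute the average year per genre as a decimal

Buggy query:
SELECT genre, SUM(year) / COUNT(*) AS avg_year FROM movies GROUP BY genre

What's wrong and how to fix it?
Bug: SUM(year) and COUNT(*) are both integers; the division truncates the fractional part

Fix: Cast one side to REAL so the division keeps the fractional part

Corrected query:
SELECT genre, SUM(year) * 1.0 / COUNT(*) AS avg_year FROM movies GROUP BY genre

Result:
genre     | avg_year   
----------+------------
Animation | 2008       
Horror    | 1989.333333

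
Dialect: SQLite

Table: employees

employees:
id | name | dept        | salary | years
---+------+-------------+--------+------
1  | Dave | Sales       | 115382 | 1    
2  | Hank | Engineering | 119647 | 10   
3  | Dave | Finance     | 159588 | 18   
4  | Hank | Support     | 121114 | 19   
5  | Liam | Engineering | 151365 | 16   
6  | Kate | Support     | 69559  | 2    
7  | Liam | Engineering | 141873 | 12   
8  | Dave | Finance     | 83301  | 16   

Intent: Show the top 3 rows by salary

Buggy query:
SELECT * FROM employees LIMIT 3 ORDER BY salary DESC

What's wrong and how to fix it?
Bug: LIMIT must come after ORDER BY

Fix: Sort with ORDER BY, then apply LIMIT

Corrected query:
SELECT * FROM employees ORDER BY salary DESC LIMIT 3

Result:
id | name | dept        | salary | years
---+------+-------------+--------+------
3  | Dave | Finance     | 159588 | 18   
5  | Liam | Engineering | 151365 | 16   
7  | Liam | Engineering | 141873 | 12   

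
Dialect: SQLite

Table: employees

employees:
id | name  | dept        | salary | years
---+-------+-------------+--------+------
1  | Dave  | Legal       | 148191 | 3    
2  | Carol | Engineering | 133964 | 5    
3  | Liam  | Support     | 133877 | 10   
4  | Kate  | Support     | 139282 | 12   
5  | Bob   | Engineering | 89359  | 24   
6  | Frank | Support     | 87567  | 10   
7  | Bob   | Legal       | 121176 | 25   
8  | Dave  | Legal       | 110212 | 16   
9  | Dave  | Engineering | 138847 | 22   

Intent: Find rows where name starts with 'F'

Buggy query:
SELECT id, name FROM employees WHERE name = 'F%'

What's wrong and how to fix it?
Bug: Wildcards only work with LIKE; '=' treats '%' as a literal character

Fix: Use LIKE for wildcard pattern matching

Corrected query:
SELECT id, name FROM employees WHERE name LIKE 'F%'

Result:
id | name 
---+------
6  | Frank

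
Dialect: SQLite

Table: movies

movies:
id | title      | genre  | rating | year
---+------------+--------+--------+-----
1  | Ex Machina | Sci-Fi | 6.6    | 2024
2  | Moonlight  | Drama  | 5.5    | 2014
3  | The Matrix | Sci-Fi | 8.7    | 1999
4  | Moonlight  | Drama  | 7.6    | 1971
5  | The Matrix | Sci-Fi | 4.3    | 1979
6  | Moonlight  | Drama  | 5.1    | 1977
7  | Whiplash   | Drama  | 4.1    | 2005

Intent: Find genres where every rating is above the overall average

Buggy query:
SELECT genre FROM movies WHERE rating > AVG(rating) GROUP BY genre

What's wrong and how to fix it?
Bug: AVG() is an aggregate; it can't sit directly in WHERE

Fix: Compute the overall average in a scalar subquery and compare each group's MIN against it in HAVING

Corrected query:
SELECT genre FROM movies GROUP BY genre HAVING MIN(rating) > (SELECT AVG(rating) FROM movies)

Result:
(no rows)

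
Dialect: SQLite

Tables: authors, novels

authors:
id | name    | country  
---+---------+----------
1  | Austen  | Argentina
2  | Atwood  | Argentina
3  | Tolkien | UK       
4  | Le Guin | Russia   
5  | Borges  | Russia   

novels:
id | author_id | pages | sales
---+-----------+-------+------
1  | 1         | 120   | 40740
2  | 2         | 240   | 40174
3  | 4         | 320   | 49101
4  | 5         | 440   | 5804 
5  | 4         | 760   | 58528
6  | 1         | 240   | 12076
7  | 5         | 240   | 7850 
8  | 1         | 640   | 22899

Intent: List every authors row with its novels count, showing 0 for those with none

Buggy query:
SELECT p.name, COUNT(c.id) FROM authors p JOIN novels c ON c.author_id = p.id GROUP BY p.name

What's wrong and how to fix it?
Bug: An inner join excludes parents with zero children

Fix: Switch to LEFT JOIN to retain unmatched parent rows

Corrected query:
SELECT p.name, COUNT(c.id) FROM authors p LEFT JOIN novels c ON c.author_id = p.id GROUP BY p.name

Result:
name    | COUNT(c.id)
--------+------------
Atwood  | 1          
Austen  | 3          
Borges  | 2          
Le Guin | 2          
Tolkien | 0          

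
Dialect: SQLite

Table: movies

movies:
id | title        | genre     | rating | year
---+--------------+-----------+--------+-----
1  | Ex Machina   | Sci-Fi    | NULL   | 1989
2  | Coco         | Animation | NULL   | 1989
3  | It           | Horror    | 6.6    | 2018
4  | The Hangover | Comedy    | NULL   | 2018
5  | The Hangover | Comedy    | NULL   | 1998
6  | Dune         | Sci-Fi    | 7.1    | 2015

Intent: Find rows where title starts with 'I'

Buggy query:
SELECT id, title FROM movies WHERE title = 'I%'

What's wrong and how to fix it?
Bug: Wildcards only work with LIKE; '=' treats '%' as a literal character

Fix: Replace '=' with LIKE so 'I%' is treated as a pattern

Corrected query:
SELECT id, title FROM movies WHERE title LIKE 'I%'

Result:
id | title
---+------
3  | It   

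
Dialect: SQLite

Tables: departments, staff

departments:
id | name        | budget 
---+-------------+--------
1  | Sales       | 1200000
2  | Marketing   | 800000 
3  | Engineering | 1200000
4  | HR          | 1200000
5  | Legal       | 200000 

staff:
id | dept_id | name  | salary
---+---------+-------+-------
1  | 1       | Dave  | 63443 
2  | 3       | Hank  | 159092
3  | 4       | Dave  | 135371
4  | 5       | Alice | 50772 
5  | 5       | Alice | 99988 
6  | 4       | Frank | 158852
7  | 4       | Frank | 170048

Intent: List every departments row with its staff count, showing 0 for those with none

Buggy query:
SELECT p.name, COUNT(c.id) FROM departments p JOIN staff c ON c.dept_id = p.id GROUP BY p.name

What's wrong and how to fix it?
Bug: An inner join excludes parents with zero children

Fix: Switch to LEFT JOIN to retain unmatched parent rows

Corrected query:
SELECT p.name, COUNT(c.id) FROM departments p LEFT JOIN staff c ON c.dept_id = p.id GROUP BY p.name

Result:
name        | COUNT(c.id)
------------+------------
Engineering | 1          
HR          | 3          
Legal       | 2          
Marketing   | 0          
Sales       | 1          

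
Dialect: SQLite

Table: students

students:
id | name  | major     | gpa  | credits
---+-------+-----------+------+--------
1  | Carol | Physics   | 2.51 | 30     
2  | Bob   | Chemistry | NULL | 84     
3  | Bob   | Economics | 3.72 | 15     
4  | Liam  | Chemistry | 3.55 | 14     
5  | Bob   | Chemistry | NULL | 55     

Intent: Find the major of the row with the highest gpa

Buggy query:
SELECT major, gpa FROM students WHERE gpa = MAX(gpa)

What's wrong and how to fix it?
Bug: WHERE is evaluated per row; an aggregate over the whole table isn't defined there

Fix: Use a subquery: WHERE gpa = (SELECT MAX(gpa) FROM students)

Corrected query:
SELECT major, gpa FROM students WHERE gpa = (SELECT MAX(gpa) FROM students)

Result:
major     | gpa 
----------+-----
Economics | 3.72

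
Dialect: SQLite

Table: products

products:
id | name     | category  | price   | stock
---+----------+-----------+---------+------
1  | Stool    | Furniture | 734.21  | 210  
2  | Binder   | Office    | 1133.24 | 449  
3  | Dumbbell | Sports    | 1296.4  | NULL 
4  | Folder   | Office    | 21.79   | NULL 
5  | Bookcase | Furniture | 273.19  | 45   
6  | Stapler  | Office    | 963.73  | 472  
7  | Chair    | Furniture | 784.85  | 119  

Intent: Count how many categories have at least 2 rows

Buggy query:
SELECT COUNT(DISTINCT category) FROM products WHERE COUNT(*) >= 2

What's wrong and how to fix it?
Bug: COUNT(*) cannot appear in WHERE; the per-group count doesn't exist yet

Fix: Use a subquery that GROUPs and filters with HAVING, then count its rows

Corrected query:
SELECT COUNT(*) FROM (SELECT category FROM products GROUP BY category HAVING COUNT(*) >= 2)

Result:
COUNT(*)
--------
2       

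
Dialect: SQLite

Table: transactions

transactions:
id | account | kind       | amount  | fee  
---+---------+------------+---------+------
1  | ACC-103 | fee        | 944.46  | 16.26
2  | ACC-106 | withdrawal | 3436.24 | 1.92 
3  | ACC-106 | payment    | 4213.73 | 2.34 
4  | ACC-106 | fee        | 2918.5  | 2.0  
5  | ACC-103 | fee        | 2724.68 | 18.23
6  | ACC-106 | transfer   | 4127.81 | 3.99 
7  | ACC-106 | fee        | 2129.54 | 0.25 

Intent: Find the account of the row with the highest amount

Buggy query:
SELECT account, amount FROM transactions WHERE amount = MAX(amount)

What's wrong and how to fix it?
Bug: WHERE is evaluated per row; an aggregate over the whole table isn't defined there

Fix: Wrap MAX in a scalar subquery so WHERE compares against a single value

Corrected query:
SELECT account, amount FROM transactions WHERE amount = (SELECT MAX(amount) FROM transactions)

Result:
account | amount 
--------+--------
ACC-106 | 4213.73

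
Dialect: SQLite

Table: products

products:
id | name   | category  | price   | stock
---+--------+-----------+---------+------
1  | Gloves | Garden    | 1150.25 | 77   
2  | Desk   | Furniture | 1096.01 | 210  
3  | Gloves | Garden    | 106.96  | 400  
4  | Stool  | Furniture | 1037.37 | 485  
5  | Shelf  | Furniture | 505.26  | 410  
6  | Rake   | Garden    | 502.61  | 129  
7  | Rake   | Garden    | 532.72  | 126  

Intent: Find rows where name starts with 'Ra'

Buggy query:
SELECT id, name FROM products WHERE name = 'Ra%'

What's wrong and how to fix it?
Bug: '=' compares the literal string including the % character; pattern matching needs LIKE

Fix: Use LIKE for wildcard pattern matching

Corrected query:
SELECT id, name FROM products WHERE name LIKE 'Ra%'

Result:
id | name
---+-----
6  | Rake
7  | Rake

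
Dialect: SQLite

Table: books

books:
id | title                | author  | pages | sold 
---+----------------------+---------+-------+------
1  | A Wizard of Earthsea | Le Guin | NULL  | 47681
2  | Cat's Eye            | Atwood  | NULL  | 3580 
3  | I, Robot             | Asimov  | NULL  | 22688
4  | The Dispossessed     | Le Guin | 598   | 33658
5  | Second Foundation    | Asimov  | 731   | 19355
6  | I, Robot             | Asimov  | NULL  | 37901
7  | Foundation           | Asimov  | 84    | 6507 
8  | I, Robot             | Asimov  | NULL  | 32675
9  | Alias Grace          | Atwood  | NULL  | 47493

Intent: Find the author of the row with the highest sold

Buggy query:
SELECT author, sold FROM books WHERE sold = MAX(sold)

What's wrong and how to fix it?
Bug: WHERE is evaluated per row; an aggregate over the whole table isn't defined there

Fix: Wrap MAX in a scalar subquery so WHERE compares against a single value

Corrected query:
SELECT author, sold FROM books WHERE sold = (SELECT MAX(sold) FROM books)

Result:
author  | sold 
--------+------
Le Guin | 47681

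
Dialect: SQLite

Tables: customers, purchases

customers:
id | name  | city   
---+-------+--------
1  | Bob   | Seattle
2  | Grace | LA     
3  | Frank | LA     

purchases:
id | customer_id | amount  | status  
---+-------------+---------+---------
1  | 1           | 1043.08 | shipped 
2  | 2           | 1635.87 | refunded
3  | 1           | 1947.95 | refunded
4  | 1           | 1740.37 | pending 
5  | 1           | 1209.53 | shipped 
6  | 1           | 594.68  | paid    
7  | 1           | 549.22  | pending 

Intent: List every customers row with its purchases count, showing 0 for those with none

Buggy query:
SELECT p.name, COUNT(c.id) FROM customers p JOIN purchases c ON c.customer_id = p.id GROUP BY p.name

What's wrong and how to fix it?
Bug: An inner join excludes parents with zero children

Fix: Switch to LEFT JOIN to retain unmatched parent rows

Corrected query:
SELECT p.name, COUNT(c.id) FROM customers p LEFT JOIN purchases c ON c.customer_id = p.id GROUP BY p.name

Result:
name  | COUNT(c.id)
------+------------
Bob   | 6          
Frank | 0          
Grace | 1          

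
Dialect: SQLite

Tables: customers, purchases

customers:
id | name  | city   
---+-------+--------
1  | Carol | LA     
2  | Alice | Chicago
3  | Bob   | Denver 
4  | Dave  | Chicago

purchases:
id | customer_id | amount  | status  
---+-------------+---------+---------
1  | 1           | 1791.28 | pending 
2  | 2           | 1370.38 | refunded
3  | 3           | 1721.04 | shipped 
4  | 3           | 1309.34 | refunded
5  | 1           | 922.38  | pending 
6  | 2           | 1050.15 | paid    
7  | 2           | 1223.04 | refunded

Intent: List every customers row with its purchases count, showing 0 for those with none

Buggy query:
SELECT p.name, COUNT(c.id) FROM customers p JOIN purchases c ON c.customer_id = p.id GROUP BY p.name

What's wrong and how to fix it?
Bug: INNER JOIN drops customers rows that have no matching purchases rows

Fix: Use LEFT JOIN so parents without children still appear (COUNT(c.id) gives 0)

Corrected query:
SELECT p.name, COUNT(c.id) FROM customers p LEFT JOIN purchases c ON c.customer_id = p.id GROUP BY p.name

Result:
name  | COUNT(c.id)
------+------------
Alice | 3          
Bob   | 2          
Carol | 2          
Dave  | 0          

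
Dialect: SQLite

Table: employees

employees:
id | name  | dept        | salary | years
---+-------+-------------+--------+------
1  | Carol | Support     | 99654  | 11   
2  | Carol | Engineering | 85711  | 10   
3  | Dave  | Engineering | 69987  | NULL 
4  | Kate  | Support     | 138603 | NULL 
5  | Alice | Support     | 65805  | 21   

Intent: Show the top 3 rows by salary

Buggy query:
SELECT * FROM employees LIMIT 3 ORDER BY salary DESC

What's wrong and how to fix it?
Bug: ORDER BY cannot follow LIMIT; LIMIT is the final clause

Fix: Swap the clauses: ORDER BY first, then LIMIT

Corrected query:
SELECT * FROM employees ORDER BY salary DESC LIMIT 3

Result:
id | name  | dept        | salary | years
---+-------+-------------+--------+------
4  | Kate  | Support     | 138603 | NULL 
1  | Carol | Support     | 99654  | 11   
2  | Carol | Engineering | 85711  | 10   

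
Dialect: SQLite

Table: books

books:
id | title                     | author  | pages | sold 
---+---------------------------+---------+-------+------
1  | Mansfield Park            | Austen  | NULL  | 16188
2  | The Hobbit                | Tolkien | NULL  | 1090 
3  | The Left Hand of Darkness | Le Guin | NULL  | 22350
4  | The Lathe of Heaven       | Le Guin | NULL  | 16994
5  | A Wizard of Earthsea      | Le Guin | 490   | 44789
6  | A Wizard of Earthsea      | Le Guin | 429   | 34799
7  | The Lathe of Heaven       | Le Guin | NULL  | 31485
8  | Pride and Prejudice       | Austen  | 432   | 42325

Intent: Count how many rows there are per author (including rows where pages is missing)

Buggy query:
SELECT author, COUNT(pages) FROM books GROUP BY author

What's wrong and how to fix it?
Bug: COUNT(pages) skips NULLs, so groups with missing pages are undercounted

Fix: Use COUNT(*) to count all rows regardless of NULL

Corrected query:
SELECT author, COUNT(*) FROM books GROUP BY author

Result:
author  | COUNT(*)
--------+---------
Austen  | 2       
Le Guin | 5       
Tolkien | 1       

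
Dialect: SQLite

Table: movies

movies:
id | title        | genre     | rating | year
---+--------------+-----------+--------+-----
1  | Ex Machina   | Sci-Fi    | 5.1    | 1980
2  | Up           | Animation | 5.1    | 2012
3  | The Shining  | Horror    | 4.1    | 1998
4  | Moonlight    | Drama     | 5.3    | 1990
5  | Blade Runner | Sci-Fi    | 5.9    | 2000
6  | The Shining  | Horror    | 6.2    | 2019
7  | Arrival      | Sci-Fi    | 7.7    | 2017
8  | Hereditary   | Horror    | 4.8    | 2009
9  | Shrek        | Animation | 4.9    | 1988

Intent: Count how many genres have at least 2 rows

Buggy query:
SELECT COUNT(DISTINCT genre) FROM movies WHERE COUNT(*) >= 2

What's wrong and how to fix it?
Bug: COUNT(*) cannot appear in WHERE; the per-group count doesn't exist yet

Fix: Use a subquery that GROUPs and filters with HAVING, then count its rows

Corrected query:
SELECT COUNT(*) FROM (SELECT genre FROM movies GROUP BY genre HAVING COUNT(*) >= 2)

Result:
COUNT(*)
--------
3       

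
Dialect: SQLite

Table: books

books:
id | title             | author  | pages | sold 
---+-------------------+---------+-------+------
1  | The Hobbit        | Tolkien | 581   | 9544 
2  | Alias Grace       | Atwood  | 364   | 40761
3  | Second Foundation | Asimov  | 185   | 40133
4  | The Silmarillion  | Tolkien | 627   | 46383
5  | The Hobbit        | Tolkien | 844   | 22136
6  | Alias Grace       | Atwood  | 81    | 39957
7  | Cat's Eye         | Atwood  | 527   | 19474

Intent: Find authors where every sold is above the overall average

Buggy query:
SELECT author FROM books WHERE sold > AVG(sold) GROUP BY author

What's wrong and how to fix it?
Bug: WHERE evaluates per row before aggregation, so AVG() is unavailable

Fix: Compute the overall average in a scalar subquery and compare each group's MIN against it in HAVING

Corrected query:
SELECT author FROM books GROUP BY author HAVING MIN(sold) > (SELECT AVG(sold) FROM books)

Result:
author
------
Asimov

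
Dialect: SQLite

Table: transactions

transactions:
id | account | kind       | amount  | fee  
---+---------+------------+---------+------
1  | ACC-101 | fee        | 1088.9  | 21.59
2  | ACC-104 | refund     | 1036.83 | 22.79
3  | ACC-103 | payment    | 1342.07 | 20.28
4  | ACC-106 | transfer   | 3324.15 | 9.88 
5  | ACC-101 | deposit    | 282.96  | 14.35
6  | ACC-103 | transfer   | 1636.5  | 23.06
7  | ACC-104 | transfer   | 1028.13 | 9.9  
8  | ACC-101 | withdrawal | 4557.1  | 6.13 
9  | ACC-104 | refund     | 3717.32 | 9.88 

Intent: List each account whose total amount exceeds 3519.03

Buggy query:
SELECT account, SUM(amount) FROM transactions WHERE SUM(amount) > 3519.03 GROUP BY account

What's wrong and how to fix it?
Bug: Aggregate functions cannot appear in a WHERE clause

Fix: Move the aggregate condition to a HAVING clause

Corrected query:
SELECT account, SUM(amount) FROM transactions GROUP BY account HAVING SUM(amount) > 3519.03

Result:
account | SUM(amount)
--------+------------
ACC-101 | 5928.96    
ACC-104 | 5782.28    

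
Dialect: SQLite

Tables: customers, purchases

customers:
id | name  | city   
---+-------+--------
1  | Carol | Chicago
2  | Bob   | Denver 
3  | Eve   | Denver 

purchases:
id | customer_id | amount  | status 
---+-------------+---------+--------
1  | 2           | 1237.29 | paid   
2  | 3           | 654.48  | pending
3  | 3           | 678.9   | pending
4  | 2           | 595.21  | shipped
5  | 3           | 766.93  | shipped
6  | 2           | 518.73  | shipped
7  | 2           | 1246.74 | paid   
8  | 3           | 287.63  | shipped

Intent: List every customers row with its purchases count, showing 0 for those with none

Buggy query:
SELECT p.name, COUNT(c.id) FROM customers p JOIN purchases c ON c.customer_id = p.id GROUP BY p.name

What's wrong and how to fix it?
Bug: An inner join excludes parents with zero children

Fix: Switch to LEFT JOIN to retain unmatched parent rows

Corrected query:
SELECT p.name, COUNT(c.id) FROM customers p LEFT JOIN purchases c ON c.customer_id = p.id GROUP BY p.name

Result:
name  | COUNT(c.id)
------+------------
Bob   | 4          
Carol | 0          
Eve   | 4          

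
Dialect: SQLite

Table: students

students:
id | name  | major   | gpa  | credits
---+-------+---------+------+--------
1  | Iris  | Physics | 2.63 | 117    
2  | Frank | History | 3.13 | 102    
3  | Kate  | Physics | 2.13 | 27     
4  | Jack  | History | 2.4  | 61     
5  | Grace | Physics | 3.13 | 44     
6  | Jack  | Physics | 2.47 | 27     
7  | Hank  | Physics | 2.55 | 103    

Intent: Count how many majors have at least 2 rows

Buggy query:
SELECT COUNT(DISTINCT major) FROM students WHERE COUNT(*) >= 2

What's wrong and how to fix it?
Bug: COUNT(*) cannot appear in WHERE; the per-group count doesn't exist yet

Fix: Group first with HAVING COUNT(*) >= 2, then COUNT the resulting groups

Corrected query:
SELECT COUNT(*) FROM (SELECT major FROM students GROUP BY major HAVING COUNT(*) >= 2)

Result:
COUNT(*)
--------
2       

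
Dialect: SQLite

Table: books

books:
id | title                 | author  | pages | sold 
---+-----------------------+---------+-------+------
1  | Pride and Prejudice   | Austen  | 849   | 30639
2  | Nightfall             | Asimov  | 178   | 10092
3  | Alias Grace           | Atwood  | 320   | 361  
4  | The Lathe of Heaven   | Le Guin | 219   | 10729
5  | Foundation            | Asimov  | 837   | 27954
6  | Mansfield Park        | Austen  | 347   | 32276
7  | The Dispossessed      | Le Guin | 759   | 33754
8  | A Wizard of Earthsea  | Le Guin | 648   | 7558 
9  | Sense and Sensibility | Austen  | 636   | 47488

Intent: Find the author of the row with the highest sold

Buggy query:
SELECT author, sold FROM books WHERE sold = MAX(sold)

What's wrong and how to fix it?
Bug: WHERE is evaluated per row; an aggregate over the whole table isn't defined there

Fix: Use a subquery: WHERE sold = (SELECT MAX(sold) FROM books)

Corrected query:
SELECT author, sold FROM books WHERE sold = (SELECT MAX(sold) FROM books)

Result:
author | sold 
-------+------
Austen | 47488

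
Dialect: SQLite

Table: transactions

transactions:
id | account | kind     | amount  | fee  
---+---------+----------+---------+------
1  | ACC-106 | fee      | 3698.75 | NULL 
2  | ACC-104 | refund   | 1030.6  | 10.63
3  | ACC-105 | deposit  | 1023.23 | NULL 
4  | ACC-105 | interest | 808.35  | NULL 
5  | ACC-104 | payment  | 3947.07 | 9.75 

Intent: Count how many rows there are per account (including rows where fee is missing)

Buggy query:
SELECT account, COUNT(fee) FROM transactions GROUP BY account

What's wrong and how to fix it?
Bug: COUNT(fee) skips NULLs, so groups with missing fee are undercounted

Fix: Use COUNT(*) to count all rows regardless of NULL

Corrected query:
SELECT account, COUNT(*) FROM transactions GROUP BY account

Result:
account | COUNT(*)
--------+---------
ACC-104 | 2       
ACC-105 | 2       
ACC-106 | 1       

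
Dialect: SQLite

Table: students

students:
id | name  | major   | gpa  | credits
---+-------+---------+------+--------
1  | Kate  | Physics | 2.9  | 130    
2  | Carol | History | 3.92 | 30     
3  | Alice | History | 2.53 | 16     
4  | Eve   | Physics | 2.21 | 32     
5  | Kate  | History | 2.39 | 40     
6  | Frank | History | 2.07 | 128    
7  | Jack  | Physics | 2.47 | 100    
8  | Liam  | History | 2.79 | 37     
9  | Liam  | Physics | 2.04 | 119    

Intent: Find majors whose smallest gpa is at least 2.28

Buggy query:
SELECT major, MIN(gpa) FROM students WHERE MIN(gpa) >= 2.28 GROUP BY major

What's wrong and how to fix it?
Bug: Aggregates like MIN are computed per group after WHERE runs

Fix: Replace WHERE with HAVING after the GROUP BY

Corrected query:
SELECT major, MIN(gpa) FROM students GROUP BY major HAVING MIN(gpa) >= 2.28

Result:
(no rows)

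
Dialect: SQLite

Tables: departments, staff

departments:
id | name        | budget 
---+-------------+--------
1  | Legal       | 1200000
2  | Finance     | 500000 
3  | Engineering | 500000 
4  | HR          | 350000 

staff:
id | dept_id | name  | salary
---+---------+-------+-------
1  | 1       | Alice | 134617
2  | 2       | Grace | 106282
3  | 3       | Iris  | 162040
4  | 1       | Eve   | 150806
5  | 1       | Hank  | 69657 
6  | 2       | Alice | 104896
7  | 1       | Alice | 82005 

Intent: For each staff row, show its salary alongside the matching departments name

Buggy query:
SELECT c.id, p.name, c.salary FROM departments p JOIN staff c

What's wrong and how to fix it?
Bug: Missing join condition: each staff row is matched to all departments rows instead of just its own

Fix: Add ON c.dept_id = p.id to the JOIN

Corrected query:
SELECT c.id, p.name, c.salary FROM departments p JOIN staff c ON c.dept_id = p.id

Result:
id | name        | salary
---+-------------+-------
1  | Legal       | 134617
2  | Finance     | 106282
3  | Engineering | 162040
4  | Legal       | 150806
5  | Legal       | 69657 
6  | Finance     | 104896
7  | Legal       | 82005 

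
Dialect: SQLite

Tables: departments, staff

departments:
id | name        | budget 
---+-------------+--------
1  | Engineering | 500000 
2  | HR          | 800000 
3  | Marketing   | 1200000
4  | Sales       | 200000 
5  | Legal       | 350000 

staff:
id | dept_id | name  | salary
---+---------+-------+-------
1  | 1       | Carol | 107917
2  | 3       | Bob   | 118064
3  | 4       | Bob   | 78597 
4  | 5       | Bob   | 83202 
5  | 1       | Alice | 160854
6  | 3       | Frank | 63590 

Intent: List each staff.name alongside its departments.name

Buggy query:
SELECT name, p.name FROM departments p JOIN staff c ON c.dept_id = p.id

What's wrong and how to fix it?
Bug: Both tables have a 'name' column; the unqualified reference is ambiguous

Fix: Prefix ambiguous columns with the table alias

Corrected query:
SELECT c.name, p.name FROM departments p JOIN staff c ON c.dept_id = p.id

Result:
name  | name       
------+------------
Carol | Engineering
Bob   | Marketing  
Bob   | Sales      
Bob   | Legal      
Alice | Engineering
Frank | Marketing  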